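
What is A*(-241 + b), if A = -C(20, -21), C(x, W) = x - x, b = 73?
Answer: 0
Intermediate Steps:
C(x, W) = 0
A = 0 (A = -1*0 = 0)
A*(-241 + b) = 0*(-241 + 73) = 0*(-168) = 0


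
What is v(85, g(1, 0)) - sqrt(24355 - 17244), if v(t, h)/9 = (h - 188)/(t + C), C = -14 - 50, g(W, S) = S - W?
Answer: -81 - sqrt(7111) ≈ -165.33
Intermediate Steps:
C = -64
v(t, h) = 9*(-188 + h)/(-64 + t) (v(t, h) = 9*((h - 188)/(t - 64)) = 9*((-188 + h)/(-64 + t)) = 9*(-188 + h)/(-64 + t))
v(85, g(1, 0)) - sqrt(24355 - 17244) = 9*(-188 + (0 - 1*1))/(-64 + 85) - sqrt(24355 - 17244) = 9*(-188 + (0 - 1))/21 - sqrt(7111) = 9*(1/21)*(-188 - 1) - sqrt(7111) = 9*(1/21)*(-189) - sqrt(7111) = -81 - sqrt(7111)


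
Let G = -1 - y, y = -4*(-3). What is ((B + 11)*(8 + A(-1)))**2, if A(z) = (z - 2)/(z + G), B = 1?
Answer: 476100/49 ≈ 9716.3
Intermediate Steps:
y = 12
G = -13 (G = -1 - 1*12 = -1 - 12 = -13)
A(z) = (-2 + z)/(-13 + z) (A(z) = (z - 2)/(z - 13) = (-2 + z)/(-13 + z))
((B + 11)*(8 + A(-1)))**2 = ((1 + 11)*(8 + (-2 - 1)/(-13 - 1)))**2 = (12*(8 - 3/(-14)))**2 = (12*(8 - 1/14*(-3)))**2 = (12*(8 + 3/14))**2 = (12*(115/14))**2 = (690/7)**2 = 476100/49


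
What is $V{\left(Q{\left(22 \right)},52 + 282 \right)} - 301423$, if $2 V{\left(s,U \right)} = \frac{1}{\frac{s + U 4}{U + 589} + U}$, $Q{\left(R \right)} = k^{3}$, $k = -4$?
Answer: $- \frac{186613389761}{619108} \approx -3.0142 \cdot 10^{5}$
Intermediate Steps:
$Q{\left(R \right)} = -64$ ($Q{\left(R \right)} = \left(-4\right)^{3} = -64$)
$V{\left(s,U \right)} = \frac{1}{2 \left(U + \frac{s + 4 U}{589 + U}\right)}$ ($V{\left(s,U \right)} = \frac{1}{2 \left(\frac{s + U 4}{U + 589} + U\right)} = \frac{1}{2 \left(\frac{s + 4 U}{589 + U} + U\right)} = \frac{1}{2 \left(U + \frac{s + 4 U}{589 + U}\right)}$)
$V{\left(Q{\left(22 \right)},52 + 282 \right)} - 301423 = \frac{589 + \left(52 + 282\right)}{2 \left(-64 + \left(52 + 282\right)^{2} + 593 \left(52 + 282\right)\right)} - 301423 = \frac{589 + 334}{2 \left(-64 + 334^{2} + 593 \cdot 334\right)} - 301423 = \frac{1}{2} \frac{1}{-64 + 111556 + 198062} \cdot 923 - 301423 = \frac{1}{2} \cdot \frac{1}{309554} \cdot 923 - 301423 = \frac{923}{619108} - 301423 = - \frac{186613389761}{619108}$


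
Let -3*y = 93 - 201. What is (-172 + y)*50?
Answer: -6800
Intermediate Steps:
y = 36 (y = -(93 - 201)/3 = -⅓*(-108) = 36)
(-172 + y)*50 = (-172 + 36)*50 = -136*50 = -6800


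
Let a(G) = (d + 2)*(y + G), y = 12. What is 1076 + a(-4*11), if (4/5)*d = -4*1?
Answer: 1172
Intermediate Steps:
d = -5 (d = 5*(-4*1)/4 = (5/4)*(-4) = -5)
a(G) = -36 - 3*G (a(G) = (-5 + 2)*(12 + G) = -3*(12 + G) = -36 - 3*G)
1076 + a(-4*11) = 1076 + (-36 - (-12)*11) = 1076 + (-36 - 3*(-44)) = 1076 + (-36 + 132) = 1076 + 96 = 1172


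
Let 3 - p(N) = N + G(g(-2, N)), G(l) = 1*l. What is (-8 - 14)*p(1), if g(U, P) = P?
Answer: -22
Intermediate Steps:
G(l) = l
p(N) = 3 - 2*N (p(N) = 3 - (N + N) = 3 - 2*N)
(-8 - 14)*p(1) = (-8 - 14)*(3 - 2*1) = -22*(3 - 2) = -22*1 = -22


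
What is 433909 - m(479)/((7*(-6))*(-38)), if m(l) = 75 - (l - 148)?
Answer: 173129755/399 ≈ 4.3391e+5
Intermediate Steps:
m(l) = 223 - l (m(l) = 75 - (-148 + l) = 75 + (148 - l) = 223 - l)
433909 - m(479)/((7*(-6))*(-38)) = 433909 - (223 - 1*479)/((7*(-6))*(-38)) = 433909 - (223 - 479)/((-42*(-38))) = 433909 - (-256)/1596 = 433909 - 1*(-64/399) = 433909 + 64/399 = 173129755/399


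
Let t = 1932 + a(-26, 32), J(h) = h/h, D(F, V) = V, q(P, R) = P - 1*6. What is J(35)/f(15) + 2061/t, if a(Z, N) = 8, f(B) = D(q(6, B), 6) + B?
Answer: 45221/40740 ≈ 1.1100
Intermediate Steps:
q(P, R) = -6 + P (q(P, R) = P - 6 = -6 + P)
f(B) = 6 + B
J(h) = 1
t = 1940 (t = 1932 + 8 = 1940)
J(35)/f(15) + 2061/t = 1/(6 + 15) + 2061/1940 = 1/21 + 2061*(1/1940) = 1*(1/21) + 2061/1940 = 1/21 + 2061/1940 = 45221/40740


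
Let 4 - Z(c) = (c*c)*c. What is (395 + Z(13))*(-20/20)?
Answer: 1798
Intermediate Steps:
Z(c) = 4 - c³ (Z(c) = 4 - c*c*c = 4 - c²*c = 4 - c³)
(395 + Z(13))*(-20/20) = (395 + (4 - 1*13³))*(-20/20) = (395 + (4 - 1*2197))*(-20*1/20) = (395 + (4 - 2197))*(-1) = (395 - 2193)*(-1) = -1798*(-1) = 1798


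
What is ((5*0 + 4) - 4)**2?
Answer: 0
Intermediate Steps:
((5*0 + 4) - 4)**2 = ((0 + 4) - 4)**2 = (4 - 4)**2 = 0**2 = 0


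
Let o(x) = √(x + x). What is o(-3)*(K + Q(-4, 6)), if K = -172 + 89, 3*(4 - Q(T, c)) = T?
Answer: -233*I*√6/3 ≈ -190.24*I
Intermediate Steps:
Q(T, c) = 4 - T/3
K = -83
o(x) = √2*√x (o(x) = √(2*x) = √2*√x)
o(-3)*(K + Q(-4, 6)) = (√2*√(-3))*(-83 + (4 - ⅓*(-4))) = (√2*(I*√3))*(-83 + (4 + 4/3)) = (I*√6)*(-83 + 16/3) = (I*√6)*(-233/3) = -233*I*√6/3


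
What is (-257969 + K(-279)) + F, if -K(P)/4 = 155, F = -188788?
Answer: -447377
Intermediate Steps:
K(P) = -620 (K(P) = -4*155 = -620)
(-257969 + K(-279)) + F = (-257969 - 620) - 188788 = -258589 - 188788 = -447377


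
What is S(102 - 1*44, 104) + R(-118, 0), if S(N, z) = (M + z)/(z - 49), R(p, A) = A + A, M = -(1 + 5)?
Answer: 98/55 ≈ 1.7818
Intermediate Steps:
M = -6 (M = -1*6 = -6)
R(p, A) = 2*A
S(N, z) = (-6 + z)/(-49 + z) (S(N, z) = (-6 + z)/(z - 49) = (-6 + z)/(-49 + z))
S(102 - 1*44, 104) + R(-118, 0) = (-6 + 104)/(-49 + 104) + 2*0 = 98/55 + 0 = 98/55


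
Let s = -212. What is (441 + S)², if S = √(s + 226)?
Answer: (441 + √14)² ≈ 1.9780e+5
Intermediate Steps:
S = √14 (S = √(-212 + 226) = √14 ≈ 3.7417)
(441 + S)² = (441 + √14)²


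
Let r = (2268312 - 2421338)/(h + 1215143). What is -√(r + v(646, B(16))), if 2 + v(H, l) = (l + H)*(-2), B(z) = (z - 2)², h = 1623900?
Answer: -2*I*√3397468225038883/2839043 ≈ -41.062*I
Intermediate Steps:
B(z) = (-2 + z)²
v(H, l) = -2 - 2*H - 2*l (v(H, l) = -2 + (l + H)*(-2) = -2 + (H + l)*(-2) = -2 + (-2*H - 2*l) = -2 - 2*H - 2*l)
r = -153026/2839043 (r = (2268312 - 2421338)/(1623900 + 1215143) = -153026/2839043 ≈ -0.053901)
-√(r + v(646, B(16))) = -√(-153026/2839043 + (-2 - 2*646 - 2*(-2 + 16)²)) = -√(-153026/2839043 + (-2 - 1292 - 2*14²)) = -√(-153026/2839043 + (-2 - 1292 - 2*196)) = -√(-153026/2839043 + (-2 - 1292 - 392)) = -√(-153026/2839043 - 1686) = -√(-4786779524/2839043) = -2*I*√3397468225038883/2839043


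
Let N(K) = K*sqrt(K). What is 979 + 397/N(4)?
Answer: 8229/8 ≈ 1028.6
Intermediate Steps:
N(K) = K**(3/2)
979 + 397/N(4) = 979 + 397/(4**(3/2)) = 979 + 397/8 = 8229/8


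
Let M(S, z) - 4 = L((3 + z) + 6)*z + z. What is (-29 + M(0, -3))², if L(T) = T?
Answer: 2116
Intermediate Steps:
M(S, z) = 4 + z + z*(9 + z) (M(S, z) = 4 + (((3 + z) + 6)*z + z) = 4 + ((9 + z)*z + z) = 4 + (z*(9 + z) + z) = 4 + (z + z*(9 + z)) = 4 + z + z*(9 + z))
(-29 + M(0, -3))² = (-29 + (4 - 3 - 3*(9 - 3)))² = (-29 + (4 - 3 - 3*6))² = (-29 + (4 - 3 - 18))² = (-29 - 17)² = (-46)² = 2116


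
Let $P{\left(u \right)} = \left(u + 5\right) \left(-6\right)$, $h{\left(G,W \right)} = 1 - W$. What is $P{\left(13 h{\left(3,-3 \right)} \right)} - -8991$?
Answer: $8649$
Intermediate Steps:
$P{\left(u \right)} = -30 - 6 u$ ($P{\left(u \right)} = \left(5 + u\right) \left(-6\right) = -30 - 6 u$)
$P{\left(13 h{\left(3,-3 \right)} \right)} - -8991 = \left(-30 - 6 \cdot 13 \left(1 - -3\right)\right) - -8991 = \left(-30 - 6 \cdot 13 \left(1 + 3\right)\right) + 8991 = \left(-30 - 6 \cdot 13 \cdot 4\right) + 8991 = \left(-30 - 312\right) + 8991 = -342 + 8991 = 8649$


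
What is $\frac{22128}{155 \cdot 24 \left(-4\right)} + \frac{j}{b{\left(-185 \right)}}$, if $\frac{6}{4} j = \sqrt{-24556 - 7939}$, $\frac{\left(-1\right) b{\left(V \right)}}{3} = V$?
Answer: $- \frac{461}{310} + \frac{2 i \sqrt{32495}}{1665} \approx -1.4871 + 0.21653 i$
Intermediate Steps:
$b{\left(V \right)} = - 3 V$
$j = \frac{2 i \sqrt{32495}}{3}$ ($j = \frac{2 \sqrt{-24556 - 7939}}{3} = \frac{2 \sqrt{-32495}}{3} = \frac{2 i \sqrt{32495}}{3} \approx 120.18 i$)
$\frac{22128}{155 \cdot 24 \left(-4\right)} + \frac{j}{b{\left(-185 \right)}} = \frac{22128}{155 \cdot 24 \left(-4\right)} + \frac{\frac{2}{3} i \sqrt{32495}}{\left(-3\right) \left(-185\right)} = \frac{22128}{3720 \left(-4\right)} + \frac{\frac{2}{3} i \sqrt{32495}}{555} = \frac{22128}{-14880} + \frac{2 i \sqrt{32495}}{3} \cdot \frac{1}{555} = 22128 \left(- \frac{1}{14880}\right) + \frac{2 i \sqrt{32495}}{1665} = - \frac{461}{310} + \frac{2 i \sqrt{32495}}{1665}$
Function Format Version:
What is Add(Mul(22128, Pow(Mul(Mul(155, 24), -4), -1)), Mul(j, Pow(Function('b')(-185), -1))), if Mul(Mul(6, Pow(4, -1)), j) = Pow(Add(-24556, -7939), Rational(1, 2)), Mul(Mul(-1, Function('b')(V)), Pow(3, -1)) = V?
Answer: Add(Rational(-461, 310), Mul(Rational(2, 1665), I, Pow(32495, Rational(1, 2)))) ≈ Add(-1.4871, Mul(0.21653, I))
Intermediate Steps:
Function('b')(V) = Mul(-3, V)
j = Mul(Rational(2, 3), I, Pow(32495, Rational(1, 2))) (j = Mul(Rational(2, 3), Pow(Add(-24556, -7939), Rational(1, 2))) = Mul(Rational(2, 3), Pow(-32495, Rational(1, 2))) = Mul(Rational(2, 3), Mul(I, Pow(32495, Rational(1, 2)))) = Mul(Rational(2, 3), I, Pow(32495, Rational(1, 2))) ≈ Mul(120.18, I))
Add(Mul(22128, Pow(Mul(Mul(155, 24), -4), -1)), Mul(j, Pow(Function('b')(-185), -1))) = Add(Mul(22128, Pow(Mul(Mul(155, 24), -4), -1)), Mul(Mul(Rational(2, 3), I, Pow(32495, Rational(1, 2))), Pow(Mul(-3, -185), -1))) = Add(Mul(22128, Pow(Mul(3720, -4), -1)), Mul(Mul(Rational(2, 3), I, Pow(32495, Rational(1, 2))), Pow(555, -1))) = Add(Mul(22128, Pow(-14880, -1)), Mul(Mul(Rational(2, 3), I, Pow(32495, Rational(1, 2))), Rational(1, 555))) = Add(Mul(22128, Rational(-1, 14880)), Mul(Rational(2, 1665), I, Pow(32495, Rational(1, 2)))) = Add(Rational(-461, 310), Mul(Rational(2, 1665), I, Pow(32495, Rational(1, 2))))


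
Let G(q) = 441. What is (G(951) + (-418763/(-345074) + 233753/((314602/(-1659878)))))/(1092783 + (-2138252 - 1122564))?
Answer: 3522137089808919/6193783333160318 ≈ 0.56866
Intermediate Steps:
(G(951) + (-418763/(-345074) + 233753/((314602/(-1659878)))))/(1092783 + (-2138252 - 1122564)) = (441 + (-418763/(-345074) + 233753/((314602/(-1659878)))))/(1092783 + (-2138252 - 1122564)) = (441 + (-418763*(-1/345074) + 233753/((314602*(-1/1659878)))))/(1092783 - 3260816) = (441 + (418763/345074 + 233753/(-8279/43681)))/(-2168033) = (441 + (418763/345074 + 233753*(-43681/8279)))*(-1/2168033) = (441 + (418763/345074 - 10210564793/8279))*(-1/2168033) = (441 - 3523396968440805/2856867646)*(-1/2168033) = -3522137089808919/2856867646*(-1/2168033) = 3522137089808919/6193783333160318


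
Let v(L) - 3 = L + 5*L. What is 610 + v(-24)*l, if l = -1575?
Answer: 222685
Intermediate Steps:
v(L) = 3 + 6*L (v(L) = 3 + (L + 5*L) = 3 + 6*L)
610 + v(-24)*l = 610 + (3 + 6*(-24))*(-1575) = 610 + (3 - 144)*(-1575) = 610 - 141*(-1575) = 610 + 222075 = 222685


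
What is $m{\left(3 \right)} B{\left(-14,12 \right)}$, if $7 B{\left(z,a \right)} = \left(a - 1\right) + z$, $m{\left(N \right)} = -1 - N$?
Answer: $\frac{12}{7} \approx 1.7143$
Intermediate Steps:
$B{\left(z,a \right)} = - \frac{1}{7} + \frac{a}{7} + \frac{z}{7}$ ($B{\left(z,a \right)} = \frac{\left(a - 1\right) + z}{7} = \frac{\left(-1 + a\right) + z}{7} = \frac{-1 + a + z}{7} = - \frac{1}{7} + \frac{a}{7} + \frac{z}{7}$)
$m{\left(3 \right)} B{\left(-14,12 \right)} = \left(-1 - 3\right) \left(- \frac{1}{7} + \frac{1}{7} \cdot 12 + \frac{1}{7} \left(-14\right)\right) = \left(-1 - 3\right) \left(- \frac{1}{7} + \frac{12}{7} - 2\right) = \left(-4\right) \left(- \frac{3}{7}\right) = \frac{12}{7}$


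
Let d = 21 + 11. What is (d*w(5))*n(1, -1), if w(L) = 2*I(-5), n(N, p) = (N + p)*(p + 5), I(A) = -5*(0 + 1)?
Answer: 0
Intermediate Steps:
I(A) = -5 (I(A) = -5*1 = -5)
n(N, p) = (5 + p)*(N + p) (n(N, p) = (N + p)*(5 + p) = (5 + p)*(N + p))
d = 32
w(L) = -10 (w(L) = 2*(-5) = -10)
(d*w(5))*n(1, -1) = (32*(-10))*((-1)² + 5*1 + 5*(-1) + 1*(-1)) = -320*(1 + 5 - 5 - 1) = -320*0 = 0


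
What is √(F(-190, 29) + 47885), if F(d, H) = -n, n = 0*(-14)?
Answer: √47885 ≈ 218.83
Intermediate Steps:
n = 0
F(d, H) = 0 (F(d, H) = -1*0 = 0)
√(F(-190, 29) + 47885) = √(0 + 47885) = √47885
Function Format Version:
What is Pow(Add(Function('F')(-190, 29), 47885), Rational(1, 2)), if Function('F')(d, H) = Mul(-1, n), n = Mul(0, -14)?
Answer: Pow(47885, Rational(1, 2)) ≈ 218.83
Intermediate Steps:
n = 0
Function('F')(d, H) = 0 (Function('F')(d, H) = Mul(-1, 0) = 0)
Pow(Add(Function('F')(-190, 29), 47885), Rational(1, 2)) = Pow(Add(0, 47885), Rational(1, 2)) = Pow(47885, Rational(1, 2))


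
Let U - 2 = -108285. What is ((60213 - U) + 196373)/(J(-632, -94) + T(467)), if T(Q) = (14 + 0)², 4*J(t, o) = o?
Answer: 243246/115 ≈ 2115.2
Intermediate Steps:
U = -108283 (U = 2 - 108285 = -108283)
J(t, o) = o/4
T(Q) = 196 (T(Q) = 14² = 196)
((60213 - U) + 196373)/(J(-632, -94) + T(467)) = ((60213 - 1*(-108283)) + 196373)/((¼)*(-94) + 196) = ((60213 + 108283) + 196373)/(-47/2 + 196) = (168496 + 196373)/(345/2) = 364869*(2/345) = 243246/115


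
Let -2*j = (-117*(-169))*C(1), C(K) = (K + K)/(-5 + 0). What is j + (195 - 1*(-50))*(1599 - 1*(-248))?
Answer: 2282348/5 ≈ 4.5647e+5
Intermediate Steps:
C(K) = -2*K/5 (C(K) = (2*K)/(-5) = (2*K)*(-⅕) = -2*K/5)
j = 19773/5 (j = -(-117*(-169))*(-⅖*1)/2 = -19773*(-2)/(2*5) = -½*(-39546/5) = 19773/5 ≈ 3954.6)
j + (195 - 1*(-50))*(1599 - 1*(-248)) = 19773/5 + (195 - 1*(-50))*(1599 - 1*(-248)) = 19773/5 + (195 + 50)*(1599 + 248) = 19773/5 + 245*1847 = 19773/5 + 452515 = 2282348/5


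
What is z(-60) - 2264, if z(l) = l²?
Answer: 1336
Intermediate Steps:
z(-60) - 2264 = (-60)² - 2264 = 3600 - 2264 = 1336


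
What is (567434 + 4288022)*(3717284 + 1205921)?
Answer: 23904405256480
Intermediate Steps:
(567434 + 4288022)*(3717284 + 1205921) = 4855456*4923205 = 23904405256480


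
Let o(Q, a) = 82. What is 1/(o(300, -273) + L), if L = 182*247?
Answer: 1/45036 ≈ 2.2204e-5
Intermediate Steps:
L = 44954
1/(o(300, -273) + L) = 1/(82 + 44954) = 1/45036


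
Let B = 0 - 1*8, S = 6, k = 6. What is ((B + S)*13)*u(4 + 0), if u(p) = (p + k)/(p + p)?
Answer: -65/2 ≈ -32.500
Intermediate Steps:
B = -8 (B = 0 - 8 = -8)
u(p) = (6 + p)/(2*p) (u(p) = (p + 6)/(p + p) = (6 + p)/((2*p)) = (6 + p)*(1/(2*p)) = (6 + p)/(2*p))
((B + S)*13)*u(4 + 0) = ((-8 + 6)*13)*((6 + (4 + 0))/(2*(4 + 0))) = (-2*13)*((1/2)*(6 + 4)/4) = -13*10/4 = -26*5/4 = -65/2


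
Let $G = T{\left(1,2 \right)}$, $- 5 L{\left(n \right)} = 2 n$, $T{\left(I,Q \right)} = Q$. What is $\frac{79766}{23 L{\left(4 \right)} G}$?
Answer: $- \frac{199415}{184} \approx -1083.8$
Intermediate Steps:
$L{\left(n \right)} = - \frac{2 n}{5}$
$G = 2$
$\frac{79766}{23 L{\left(4 \right)} G} = \frac{79766}{23 \left(\left(- \frac{2}{5}\right) 4\right) 2} = \frac{79766}{23 \left(- \frac{8}{5}\right) 2} = \frac{79766}{\left(- \frac{184}{5}\right) 2} = \frac{79766}{- \frac{368}{5}} = 79766 \left(- \frac{5}{368}\right) = - \frac{199415}{184}$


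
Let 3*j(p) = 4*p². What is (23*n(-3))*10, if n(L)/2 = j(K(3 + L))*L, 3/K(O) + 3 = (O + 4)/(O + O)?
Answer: 0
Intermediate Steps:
K(O) = 3/(-3 + (4 + O)/(2*O)) (K(O) = 3/(-3 + (O + 4)/(O + O)) = 3/(-3 + (4 + O)/((2*O))) = 3/(-3 + (4 + O)*(1/(2*O))) = 3/(-3 + (4 + O)/(2*O)))
j(p) = 4*p²/3 (j(p) = (4*p²)/3 = 4*p²/3)
n(L) = 96*L*(3 + L)²/(11 + 5*L)² (n(L) = 2*((4*(-6*(3 + L)/(-4 + 5*(3 + L)))²/3)*L) = 2*((4*(-6*(3 + L)/(-4 + (15 + 5*L)))²/3)*L) = 2*((4*(-6*(3 + L)/(11 + 5*L))²/3)*L) = 2*((4*(36*(3 + L)²/(11 + 5*L)²)/3)*L) = 2*((48*(3 + L)²/(11 + 5*L)²)*L) = 2*(48*L*(3 + L)²/(11 + 5*L)²) = 96*L*(3 + L)²/(11 + 5*L)²)
(23*n(-3))*10 = (23*(96*(-3)*(3 - 3)²/(11 + 5*(-3))²))*10 = (23*(96*(-3)*0²/(11 - 15)²))*10 = (23*(96*(-3)*0/(-4)²))*10 = (23*(96*(-3)*0*(1/16)))*10 = (23*0)*10 = 0*10 = 0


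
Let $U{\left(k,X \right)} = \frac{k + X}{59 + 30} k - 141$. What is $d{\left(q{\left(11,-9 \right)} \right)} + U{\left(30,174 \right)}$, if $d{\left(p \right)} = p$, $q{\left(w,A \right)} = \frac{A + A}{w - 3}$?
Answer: $- \frac{26517}{356} \approx -74.486$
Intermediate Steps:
$q{\left(w,A \right)} = \frac{2 A}{-3 + w}$
$U{\left(k,X \right)} = -141 + k \left(\frac{X}{89} + \frac{k}{89}\right)$ ($U{\left(k,X \right)} = \frac{X + k}{89} k - 141 = \left(X + k\right) \frac{1}{89} k - 141 = \left(\frac{X}{89} + \frac{k}{89}\right) k - 141 = k \left(\frac{X}{89} + \frac{k}{89}\right) - 141 = -141 + k \left(\frac{X}{89} + \frac{k}{89}\right)$)
$d{\left(q{\left(11,-9 \right)} \right)} + U{\left(30,174 \right)} = 2 \left(-9\right) \frac{1}{-3 + 11} + \left(-141 + \frac{30^{2}}{89} + \frac{1}{89} \cdot 174 \cdot 30\right) = 2 \left(-9\right) \frac{1}{8} + \left(-141 + \frac{1}{89} \cdot 900 + \frac{5220}{89}\right) = 2 \left(-9\right) \frac{1}{8} + \left(-141 + \frac{900}{89} + \frac{5220}{89}\right) = - \frac{9}{4} - \frac{6429}{89} = - \frac{26517}{356}$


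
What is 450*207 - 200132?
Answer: -106982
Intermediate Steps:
450*207 - 200132 = 93150 - 200132 = -106982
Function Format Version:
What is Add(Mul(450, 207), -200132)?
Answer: -106982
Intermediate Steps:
Add(Mul(450, 207), -200132) = Add(93150, -200132) = -106982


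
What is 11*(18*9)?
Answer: 1782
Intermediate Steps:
11*(18*9) = 11*162 = 1782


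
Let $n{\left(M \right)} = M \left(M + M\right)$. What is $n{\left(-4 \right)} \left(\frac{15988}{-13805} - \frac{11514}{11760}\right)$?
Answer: $- \frac{9252524}{135289} \approx -68.391$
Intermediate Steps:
$n{\left(M \right)} = 2 M^{2}$ ($n{\left(M \right)} = M 2 M = 2 M^{2}$)
$n{\left(-4 \right)} \left(\frac{15988}{-13805} - \frac{11514}{11760}\right) = 2 \left(-4\right)^{2} \left(\frac{15988}{-13805} - \frac{11514}{11760}\right) = 2 \cdot 16 \left(15988 \left(- \frac{1}{13805}\right) - \frac{1919}{1960}\right) = 32 \left(- \frac{15988}{13805} - \frac{1919}{1960}\right) = 32 \left(- \frac{2313131}{1082312}\right) = - \frac{9252524}{135289}$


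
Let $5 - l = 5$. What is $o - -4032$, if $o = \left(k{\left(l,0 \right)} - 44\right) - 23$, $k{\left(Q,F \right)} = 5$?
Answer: $3970$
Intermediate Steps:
$l = 0$ ($l = 5 - 5 = 0$)
$o = -62$ ($o = \left(5 - 44\right) - 23 = -39 - 23 = -62$)
$o - -4032 = -62 - -4032 = -62 + 4032 = 3970$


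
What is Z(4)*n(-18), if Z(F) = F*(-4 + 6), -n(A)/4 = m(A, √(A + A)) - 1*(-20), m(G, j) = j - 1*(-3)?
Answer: -736 - 192*I ≈ -736.0 - 192.0*I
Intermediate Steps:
m(G, j) = 3 + j (m(G, j) = j + 3 = 3 + j)
n(A) = -92 - 4*√2*√A (n(A) = -4*((3 + √(A + A)) - 1*(-20)) = -4*((3 + √(2*A)) + 20) = -4*((3 + √2*√A) + 20) = -4*(23 + √2*√A) = -92 - 4*√2*√A)
Z(F) = 2*F (Z(F) = F*2 = 2*F)
Z(4)*n(-18) = (2*4)*(-92 - 4*√2*√(-18)) = 8*(-92 - 4*√2*3*I*√2) = 8*(-92 - 24*I) = -736 - 192*I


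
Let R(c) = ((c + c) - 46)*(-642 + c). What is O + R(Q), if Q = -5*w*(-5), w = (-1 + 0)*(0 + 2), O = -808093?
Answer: -707061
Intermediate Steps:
w = -2 (w = -1*2 = -2)
Q = -50 (Q = -5*(-2)*(-5) = 10*(-5) = -50)
R(c) = (-642 + c)*(-46 + 2*c) (R(c) = (2*c - 46)*(-642 + c) = (-46 + 2*c)*(-642 + c) = (-642 + c)*(-46 + 2*c))
O + R(Q) = -808093 + (29532 - 1330*(-50) + 2*(-50)²) = -808093 + (29532 + 66500 + 2*2500) = -808093 + (29532 + 66500 + 5000) = -808093 + 101032 = -707061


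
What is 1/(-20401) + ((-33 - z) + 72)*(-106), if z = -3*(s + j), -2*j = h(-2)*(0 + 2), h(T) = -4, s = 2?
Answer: -123262843/20401 ≈ -6042.0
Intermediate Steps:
j = 4 (j = -(-2)*(0 + 2) = -(-2)*2 = -½*(-8) = 4)
z = -18 (z = -3*(2 + 4) = -3*6 = -18)
1/(-20401) + ((-33 - z) + 72)*(-106) = 1/(-20401) + ((-33 - 1*(-18)) + 72)*(-106) = -1/20401 + ((-33 + 18) + 72)*(-106) = -1/20401 + (-15 + 72)*(-106) = -1/20401 + 57*(-106) = -1/20401 - 6042 = -123262843/20401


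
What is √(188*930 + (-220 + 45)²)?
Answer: √205465 ≈ 453.28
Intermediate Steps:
√(188*930 + (-220 + 45)²) = √(174840 + (-175)²) = √(174840 + 30625) = √205465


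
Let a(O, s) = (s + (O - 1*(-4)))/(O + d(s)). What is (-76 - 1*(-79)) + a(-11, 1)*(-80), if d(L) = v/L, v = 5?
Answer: -77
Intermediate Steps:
d(L) = 5/L
a(O, s) = (4 + O + s)/(O + 5/s) (a(O, s) = (s + (O - 1*(-4)))/(O + 5/s) = (s + (O + 4))/(O + 5/s) = (s + (4 + O))/(O + 5/s) = (4 + O + s)/(O + 5/s))
(-76 - 1*(-79)) + a(-11, 1)*(-80) = (-76 - 1*(-79)) + (1*(4 - 11 + 1)/(5 - 11*1))*(-80) = (-76 + 79) + (1*(-6)/(5 - 11))*(-80) = 3 + (1*(-6)/(-6))*(-80) = 3 + (1*(-⅙)*(-6))*(-80) = 3 + 1*(-80) = 3 - 80 = -77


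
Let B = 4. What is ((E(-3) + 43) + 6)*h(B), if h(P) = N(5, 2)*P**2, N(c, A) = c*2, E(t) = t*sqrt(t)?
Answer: 7840 - 480*I*sqrt(3) ≈ 7840.0 - 831.38*I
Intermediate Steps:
E(t) = t**(3/2)
N(c, A) = 2*c
h(P) = 10*P**2 (h(P) = (2*5)*P**2 = 10*P**2)
((E(-3) + 43) + 6)*h(B) = (((-3)**(3/2) + 43) + 6)*(10*4**2) = ((-3*I*sqrt(3) + 43) + 6)*(10*16) = ((43 - 3*I*sqrt(3)) + 6)*160 = (49 - 3*I*sqrt(3))*160 = 7840 - 480*I*sqrt(3)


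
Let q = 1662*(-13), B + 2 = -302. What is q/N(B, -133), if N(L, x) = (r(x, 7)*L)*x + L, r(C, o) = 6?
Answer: -10803/121144 ≈ -0.089175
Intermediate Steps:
B = -304 (B = -2 - 302 = -304)
q = -21606
N(L, x) = L + 6*L*x (N(L, x) = (6*L)*x + L = 6*L*x + L = L + 6*L*x)
q/N(B, -133) = -21606*(-1/(304*(1 + 6*(-133)))) = -21606*(-1/(304*(1 - 798))) = -21606/((-304*(-797))) = -21606/242288 = -21606*1/242288 = -10803/121144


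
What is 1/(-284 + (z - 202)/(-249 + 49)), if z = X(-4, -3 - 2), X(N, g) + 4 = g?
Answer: -200/56589 ≈ -0.0035343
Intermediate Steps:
X(N, g) = -4 + g
z = -9 (z = -4 + (-3 - 2) = -4 - 5 = -9)
1/(-284 + (z - 202)/(-249 + 49)) = 1/(-284 + (-9 - 202)/(-249 + 49)) = 1/(-284 - 211/(-200)) = 1/(-284 - 211*(-1/200)) = 1/(-284 + 211/200) = 1/(-56589/200) = -200/56589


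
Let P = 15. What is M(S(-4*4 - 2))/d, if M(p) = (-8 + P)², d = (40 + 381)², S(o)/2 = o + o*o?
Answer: 49/177241 ≈ 0.00027646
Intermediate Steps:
S(o) = 2*o + 2*o² (S(o) = 2*(o + o*o) = 2*(o + o²) = 2*o + 2*o²)
d = 177241 (d = 421² = 177241)
M(p) = 49 (M(p) = (-8 + 15)² = 7² = 49)
M(S(-4*4 - 2))/d = 49/177241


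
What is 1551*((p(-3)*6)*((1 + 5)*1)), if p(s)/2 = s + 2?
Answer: -111672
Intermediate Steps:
p(s) = 4 + 2*s (p(s) = 2*(s + 2) = 2*(2 + s) = 4 + 2*s)
1551*((p(-3)*6)*((1 + 5)*1)) = 1551*(((4 + 2*(-3))*6)*((1 + 5)*1)) = 1551*(((4 - 6)*6)*(6*1)) = 1551*(-2*6*6) = 1551*(-12*6) = 1551*(-72) = -111672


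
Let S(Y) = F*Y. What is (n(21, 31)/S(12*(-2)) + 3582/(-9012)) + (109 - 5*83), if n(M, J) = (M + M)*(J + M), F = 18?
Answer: -2105111/6759 ≈ -311.45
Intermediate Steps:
S(Y) = 18*Y
n(M, J) = 2*M*(J + M) (n(M, J) = (2*M)*(J + M) = 2*M*(J + M))
(n(21, 31)/S(12*(-2)) + 3582/(-9012)) + (109 - 5*83) = ((2*21*(31 + 21))/((18*(12*(-2)))) + 3582/(-9012)) + (109 - 5*83) = ((2*21*52)/((18*(-24))) + 3582*(-1/9012)) + (109 - 415) = (2184/(-432) - 597/1502) - 306 = (2184*(-1/432) - 597/1502) - 306 = (-91/18 - 597/1502) - 306 = -36857/6759 - 306 = -2105111/6759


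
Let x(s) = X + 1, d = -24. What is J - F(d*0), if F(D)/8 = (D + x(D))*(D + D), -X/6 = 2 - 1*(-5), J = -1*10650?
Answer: -10650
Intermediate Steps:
J = -10650
X = -42 (X = -6*(2 - 1*(-5)) = -6*(2 + 5) = -6*7 = -42)
x(s) = -41 (x(s) = -42 + 1 = -41)
F(D) = 16*D*(-41 + D) (F(D) = 8*((D - 41)*(D + D)) = 8*((-41 + D)*(2*D)) = 8*(2*D*(-41 + D)) = 16*D*(-41 + D))
J - F(d*0) = -10650 - 16*(-24*0)*(-41 - 24*0) = -10650 - 16*0*(-41 + 0) = -10650 - 16*0*(-41) = -10650 - 1*0 = -10650 + 0 = -10650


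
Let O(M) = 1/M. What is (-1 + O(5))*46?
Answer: -184/5 ≈ -36.800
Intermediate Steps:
(-1 + O(5))*46 = (-1 + 1/5)*46 = (-1 + ⅕)*46 = -⅘*46 = -184/5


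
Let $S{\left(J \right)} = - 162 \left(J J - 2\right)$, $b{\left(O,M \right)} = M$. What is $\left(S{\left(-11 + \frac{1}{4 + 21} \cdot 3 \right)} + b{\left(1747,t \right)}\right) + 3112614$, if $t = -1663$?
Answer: $\frac{1932561467}{625} \approx 3.0921 \cdot 10^{6}$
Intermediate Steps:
$S{\left(J \right)} = 324 - 162 J^{2}$ ($S{\left(J \right)} = - 162 \left(J^{2} - 2\right) = - 162 \left(-2 + J^{2}\right) = 324 - 162 J^{2}$)
$\left(S{\left(-11 + \frac{1}{4 + 21} \cdot 3 \right)} + b{\left(1747,t \right)}\right) + 3112614 = \left(\left(324 - 162 \left(-11 + \frac{1}{4 + 21} \cdot 3\right)^{2}\right) - 1663\right) + 3112614 = \left(\left(324 - 162 \left(-11 + \frac{1}{25} \cdot 3\right)^{2}\right) - 1663\right) + 3112614 = \left(\left(324 - 162 \left(-11 + \frac{3}{25}\right)^{2}\right) - 1663\right) + 3112614 = \left(\left(324 - 162 \left(- \frac{272}{25}\right)^{2}\right) - 1663\right) + 3112614 = \left(\left(324 - \frac{11985408}{625}\right) - 1663\right) + 3112614 = \left(- \frac{11782908}{625} - 1663\right) + 3112614 = - \frac{12822283}{625} + 3112614 = \frac{1932561467}{625}$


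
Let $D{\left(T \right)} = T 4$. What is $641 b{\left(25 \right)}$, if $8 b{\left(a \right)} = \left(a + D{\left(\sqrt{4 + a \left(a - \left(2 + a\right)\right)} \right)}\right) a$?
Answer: $\frac{400625}{8} + \frac{16025 i \sqrt{46}}{2} \approx 50078.0 + 54343.0 i$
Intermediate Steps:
$D{\left(T \right)} = 4 T$
$b{\left(a \right)} = \frac{a \left(a + 4 \sqrt{4 - 2 a}\right)}{8}$ ($b{\left(a \right)} = \frac{\left(a + 4 \sqrt{4 + a \left(a - \left(2 + a\right)\right)}\right) a}{8} = \frac{\left(a + 4 \sqrt{4 + a \left(-2\right)}\right) a}{8} = \frac{\left(a + 4 \sqrt{4 - 2 a}\right) a}{8} = \frac{a \left(a + 4 \sqrt{4 - 2 a}\right)}{8}$)
$641 b{\left(25 \right)} = 641 \cdot \frac{1}{8} \cdot 25 \left(25 + 4 \sqrt{4 - 50}\right) = 641 \cdot \frac{1}{8} \cdot 25 \left(25 + 4 \sqrt{-46}\right) = 641 \cdot \frac{1}{8} \cdot 25 \left(25 + 4 i \sqrt{46}\right) = 641 \left(\frac{625}{8} + \frac{25 i \sqrt{46}}{2}\right) = \frac{400625}{8} + \frac{16025 i \sqrt{46}}{2}$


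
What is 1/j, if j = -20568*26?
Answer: -1/534768 ≈ -1.8700e-6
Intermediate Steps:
j = -534768
1/j = 1/(-534768) = -1/534768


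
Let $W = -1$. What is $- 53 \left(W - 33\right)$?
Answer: $1802$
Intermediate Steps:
$- 53 \left(W - 33\right) = - 53 \left(-1 - 33\right) = \left(-53\right) \left(-34\right) = 1802$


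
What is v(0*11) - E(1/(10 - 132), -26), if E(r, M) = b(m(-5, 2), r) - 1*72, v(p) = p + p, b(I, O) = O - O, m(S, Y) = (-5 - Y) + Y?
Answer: 72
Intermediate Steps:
m(S, Y) = -5
b(I, O) = 0
v(p) = 2*p
E(r, M) = -72 (E(r, M) = 0 - 1*72 = 0 - 72 = -72)
v(0*11) - E(1/(10 - 132), -26) = 2*(0*11) - 1*(-72) = 2*0 + 72 = 0 + 72 = 72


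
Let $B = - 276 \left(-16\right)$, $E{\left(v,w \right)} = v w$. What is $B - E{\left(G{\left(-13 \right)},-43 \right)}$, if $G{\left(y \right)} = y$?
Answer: $3857$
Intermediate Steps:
$B = 4416$ ($B = \left(-1\right) \left(-4416\right) = 4416$)
$B - E{\left(G{\left(-13 \right)},-43 \right)} = 4416 - \left(-13\right) \left(-43\right) = 4416 - 559 = 3857$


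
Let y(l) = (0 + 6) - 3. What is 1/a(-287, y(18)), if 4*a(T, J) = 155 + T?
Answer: -1/33 ≈ -0.030303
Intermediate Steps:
y(l) = 3 (y(l) = 6 - 3 = 3)
a(T, J) = 155/4 + T/4 (a(T, J) = (155 + T)/4 = 155/4 + T/4)
1/a(-287, y(18)) = 1/(155/4 + (1/4)*(-287)) = 1/(155/4 - 287/4) = 1/(-33) = -1/33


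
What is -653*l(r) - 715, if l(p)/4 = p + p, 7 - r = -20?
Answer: -141763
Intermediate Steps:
r = 27 (r = 7 - 1*(-20) = 7 + 20 = 27)
l(p) = 8*p (l(p) = 4*(p + p) = 4*(2*p) = 8*p)
-653*l(r) - 715 = -5224*27 - 715 = -653*216 - 715 = -141048 - 715 = -141763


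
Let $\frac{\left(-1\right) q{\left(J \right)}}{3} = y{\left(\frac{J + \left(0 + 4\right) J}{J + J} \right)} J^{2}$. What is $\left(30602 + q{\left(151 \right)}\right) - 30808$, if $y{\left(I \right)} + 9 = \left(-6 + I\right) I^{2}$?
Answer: $\frac{16893893}{8} \approx 2.1117 \cdot 10^{6}$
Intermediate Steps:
$y{\left(I \right)} = -9 + I^{2} \left(-6 + I\right)$ ($y{\left(I \right)} = -9 + \left(-6 + I\right) I^{2} = -9 + I^{2} \left(-6 + I\right)$)
$q{\left(J \right)} = \frac{741 J^{2}}{8}$ ($q{\left(J \right)} = - 3 \left(-9 + \left(\frac{J + \left(0 + 4\right) J}{J + J}\right)^{3} - 6 \left(\frac{J + \left(0 + 4\right) J}{J + J}\right)^{2}\right) J^{2} = - 3 \left(-9 + \left(\frac{J + 4 J}{2 J}\right)^{3} - 6 \left(\frac{J + 4 J}{2 J}\right)^{2}\right) J^{2} = - 3 \left(-9 + \left(5 J \frac{1}{2 J}\right)^{3} - 6 \left(5 J \frac{1}{2 J}\right)^{2}\right) J^{2} = - 3 \left(-9 + \left(\frac{5}{2}\right)^{3} - 6 \left(\frac{5}{2}\right)^{2}\right) J^{2} = - 3 \left(-9 + \frac{125}{8} - \frac{75}{2}\right) J^{2} = - 3 \left(- \frac{247 J^{2}}{8}\right) = \frac{741 J^{2}}{8}$)
$\left(30602 + q{\left(151 \right)}\right) - 30808 = \left(30602 + \frac{741 \cdot 151^{2}}{8}\right) - 30808 = \left(30602 + \frac{741}{8} \cdot 22801\right) - 30808 = \left(30602 + \frac{16895541}{8}\right) - 30808 = \frac{17140357}{8} - 30808 = \frac{16893893}{8}$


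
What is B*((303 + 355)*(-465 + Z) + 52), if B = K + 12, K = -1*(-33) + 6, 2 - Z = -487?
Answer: 808044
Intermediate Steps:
Z = 489 (Z = 2 - 1*(-487) = 2 + 487 = 489)
K = 39 (K = 33 + 6 = 39)
B = 51 (B = 39 + 12 = 51)
B*((303 + 355)*(-465 + Z) + 52) = 51*((303 + 355)*(-465 + 489) + 52) = 51*(658*24 + 52) = 51*(15792 + 52) = 51*15844 = 808044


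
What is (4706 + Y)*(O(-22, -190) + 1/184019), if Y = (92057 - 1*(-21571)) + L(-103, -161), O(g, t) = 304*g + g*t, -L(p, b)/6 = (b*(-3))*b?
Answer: -269948382105712/184019 ≈ -1.4670e+9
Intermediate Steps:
L(p, b) = 18*b**2 (L(p, b) = -6*b*(-3)*b = -6*(-3*b)*b = -(-18)*b**2 = 18*b**2)
Y = 580206 (Y = (92057 - 1*(-21571)) + 18*(-161)**2 = (92057 + 21571) + 18*25921 = 113628 + 466578 = 580206)
(4706 + Y)*(O(-22, -190) + 1/184019) = (4706 + 580206)*(-22*(304 - 190) + 1/184019) = 584912*(-22*114 + 1/184019) = 584912*(-2508 + 1/184019) = 584912*(-461519651/184019) = -269948382105712/184019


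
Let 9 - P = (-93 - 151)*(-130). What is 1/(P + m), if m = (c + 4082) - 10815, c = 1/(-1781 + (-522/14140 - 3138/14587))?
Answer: -183700683157/7062189166417798 ≈ -2.6012e-5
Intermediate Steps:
c = -103130090/183700683157 (c = 1/(-1781 + (-522*1/14140 - 3138*1/14587)) = 1/(-1781 + (-261/7070 - 3138/14587)) = 1/(-1781 - 25992867/103130090) = 1/(-183700683157/103130090) = -103130090/183700683157 ≈ -0.00056140)
P = -31711 (P = 9 - (-93 - 151)*(-130) = 9 - (-244)*(-130) = 9 - 1*31720 = 9 - 31720 = -31711)
m = -1236856802826171/183700683157 (m = (-103130090/183700683157 + 4082) - 10815 = 749866085516784/183700683157 - 10815 = -1236856802826171/183700683157 ≈ -6733.0)
1/(P + m) = 1/(-31711 - 1236856802826171/183700683157) = 1/(-7062189166417798/183700683157) = -183700683157/7062189166417798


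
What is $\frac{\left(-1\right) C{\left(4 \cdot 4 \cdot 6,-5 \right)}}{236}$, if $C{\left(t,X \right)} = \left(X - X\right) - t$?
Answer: $\frac{24}{59} \approx 0.40678$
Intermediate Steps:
$C{\left(t,X \right)} = - t$ ($C{\left(t,X \right)} = 0 - t = - t$)
$\frac{\left(-1\right) C{\left(4 \cdot 4 \cdot 6,-5 \right)}}{236} = \frac{\left(-1\right) \left(- 4 \cdot 4 \cdot 6\right)}{236} = \frac{\left(-1\right) \left(- 16 \cdot 6\right)}{236} = \frac{\left(-1\right) \left(\left(-1\right) 96\right)}{236} = \frac{\left(-1\right) \left(-96\right)}{236} = \frac{1}{236} \cdot 96 = \frac{24}{59}$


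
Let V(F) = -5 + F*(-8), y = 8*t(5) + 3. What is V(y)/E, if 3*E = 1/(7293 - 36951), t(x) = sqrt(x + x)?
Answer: 2580246 + 5694336*sqrt(10) ≈ 2.0587e+7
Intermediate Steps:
t(x) = sqrt(2)*sqrt(x) (t(x) = sqrt(2*x) = sqrt(2)*sqrt(x))
y = 3 + 8*sqrt(10) (y = 8*(sqrt(2)*sqrt(5)) + 3 = 8*sqrt(10) + 3 = 3 + 8*sqrt(10) ≈ 28.298)
V(F) = -5 - 8*F
E = -1/88974 (E = 1/(3*(7293 - 36951)) = (1/3)/(-29658) = (1/3)*(-1/29658) = -1/88974 ≈ -1.1239e-5)
V(y)/E = (-5 - 8*(3 + 8*sqrt(10)))/(-1/88974) = (-5 + (-24 - 64*sqrt(10)))*(-88974) = (-29 - 64*sqrt(10))*(-88974) = 2580246 + 5694336*sqrt(10)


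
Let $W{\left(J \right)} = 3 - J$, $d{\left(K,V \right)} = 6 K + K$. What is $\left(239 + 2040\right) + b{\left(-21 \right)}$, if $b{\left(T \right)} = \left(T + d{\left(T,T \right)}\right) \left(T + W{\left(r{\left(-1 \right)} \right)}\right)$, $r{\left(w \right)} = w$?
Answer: $5135$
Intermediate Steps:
$d{\left(K,V \right)} = 7 K$
$b{\left(T \right)} = 8 T \left(4 + T\right)$ ($b{\left(T \right)} = \left(T + 7 T\right) \left(T + \left(3 - -1\right)\right) = 8 T \left(T + \left(3 + 1\right)\right) = 8 T \left(T + 4\right) = 8 T \left(4 + T\right)$)
$\left(239 + 2040\right) + b{\left(-21 \right)} = \left(239 + 2040\right) + 8 \left(-21\right) \left(4 - 21\right) = 2279 + 8 \left(-21\right) \left(-17\right) = 2279 + 2856 = 5135$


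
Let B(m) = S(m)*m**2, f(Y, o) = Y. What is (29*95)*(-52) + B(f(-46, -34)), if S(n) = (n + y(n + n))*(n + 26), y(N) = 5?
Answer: 1591860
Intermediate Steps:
S(n) = (5 + n)*(26 + n) (S(n) = (n + 5)*(n + 26) = (5 + n)*(26 + n))
B(m) = m**2*(130 + m**2 + 31*m) (B(m) = (130 + m**2 + 31*m)*m**2 = m**2*(130 + m**2 + 31*m))
(29*95)*(-52) + B(f(-46, -34)) = (29*95)*(-52) + (-46)**2*(130 + (-46)**2 + 31*(-46)) = 2755*(-52) + 2116*(130 + 2116 - 1426) = -143260 + 2116*820 = -143260 + 1735120 = 1591860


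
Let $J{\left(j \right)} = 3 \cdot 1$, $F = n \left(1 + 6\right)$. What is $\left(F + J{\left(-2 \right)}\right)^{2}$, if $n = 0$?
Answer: $9$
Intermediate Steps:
$F = 0$ ($F = 0 \left(1 + 6\right) = 0 \cdot 7 = 0$)
$J{\left(j \right)} = 3$
$\left(F + J{\left(-2 \right)}\right)^{2} = \left(0 + 3\right)^{2} = 3^{2} = 9$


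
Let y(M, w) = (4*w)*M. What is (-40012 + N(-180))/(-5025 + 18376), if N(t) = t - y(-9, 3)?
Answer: -40084/13351 ≈ -3.0023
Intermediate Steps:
y(M, w) = 4*M*w
N(t) = 108 + t (N(t) = t - 4*(-9)*3 = t - 1*(-108) = t + 108 = 108 + t)
(-40012 + N(-180))/(-5025 + 18376) = (-40012 + (108 - 180))/(-5025 + 18376) = (-40012 - 72)/13351 = -40084*1/13351 = -40084/13351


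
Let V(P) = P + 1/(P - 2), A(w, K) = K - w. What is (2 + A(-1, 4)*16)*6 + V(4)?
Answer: 993/2 ≈ 496.50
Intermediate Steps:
V(P) = P + 1/(-2 + P)
(2 + A(-1, 4)*16)*6 + V(4) = (2 + (4 - 1*(-1))*16)*6 + (1 + 4**2 - 2*4)/(-2 + 4) = (2 + (4 + 1)*16)*6 + (1 + 16 - 8)/2 = (2 + 5*16)*6 + (1/2)*9 = (2 + 80)*6 + 9/2 = 82*6 + 9/2 = 492 + 9/2 = 993/2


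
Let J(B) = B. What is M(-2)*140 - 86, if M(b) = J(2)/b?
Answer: -226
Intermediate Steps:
M(b) = 2/b
M(-2)*140 - 86 = (2/(-2))*140 - 86 = (2*(-½))*140 - 86 = -1*140 - 86 = -140 - 86 = -226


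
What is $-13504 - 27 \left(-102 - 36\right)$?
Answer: $-9778$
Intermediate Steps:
$-13504 - 27 \left(-102 - 36\right) = -13504 - -3726 = -13504 + 3726 = -9778$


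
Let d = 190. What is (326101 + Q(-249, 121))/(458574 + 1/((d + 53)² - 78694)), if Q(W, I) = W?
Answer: 6401362540/9008686229 ≈ 0.71058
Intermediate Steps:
(326101 + Q(-249, 121))/(458574 + 1/((d + 53)² - 78694)) = (326101 - 249)/(458574 + 1/((190 + 53)² - 78694)) = 325852/(458574 + 1/(243² - 78694)) = 325852/(458574 + 1/(59049 - 78694)) = 325852/(458574 + 1/(-19645)) = 325852/(458574 - 1/19645) = 325852/(9008686229/19645) = 325852*(19645/9008686229) = 6401362540/9008686229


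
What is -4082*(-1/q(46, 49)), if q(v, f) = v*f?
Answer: 2041/1127 ≈ 1.8110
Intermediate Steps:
q(v, f) = f*v
-4082*(-1/q(46, 49)) = -4082/((-49*46)) = -4082/((-1*2254)) = -4082/(-2254) = -4082*(-1/2254) = 2041/1127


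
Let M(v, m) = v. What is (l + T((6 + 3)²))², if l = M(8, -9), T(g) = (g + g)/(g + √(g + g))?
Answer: 631084/6241 - 28584*√2/6241 ≈ 94.642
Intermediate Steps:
T(g) = 2*g/(g + √2*√g) (T(g) = (2*g)/(g + √(2*g)) = (2*g)/(g + √2*√g) = 2*g/(g + √2*√g))
l = 8
(l + T((6 + 3)²))² = (8 + 2*(6 + 3)²/((6 + 3)² + √2*√((6 + 3)²)))² = (8 + 2*9²/(9² + √2*√(9²)))² = (8 + 2*81/(81 + √2*√81))² = (8 + 2*81/(81 + √2*9))² = (8 + 2*81/(81 + 9*√2))² = (8 + 162/(81 + 9*√2))²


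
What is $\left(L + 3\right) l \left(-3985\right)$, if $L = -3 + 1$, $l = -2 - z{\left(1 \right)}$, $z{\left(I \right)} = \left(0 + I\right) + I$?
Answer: $15940$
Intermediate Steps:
$z{\left(I \right)} = 2 I$ ($z{\left(I \right)} = I + I = 2 I$)
$l = -4$ ($l = -2 - 2 \cdot 1 = -2 - 2 = -4$)
$L = -2$
$\left(L + 3\right) l \left(-3985\right) = \left(-2 + 3\right) \left(-4\right) \left(-3985\right) = 1 \left(-4\right) \left(-3985\right) = \left(-4\right) \left(-3985\right) = 15940$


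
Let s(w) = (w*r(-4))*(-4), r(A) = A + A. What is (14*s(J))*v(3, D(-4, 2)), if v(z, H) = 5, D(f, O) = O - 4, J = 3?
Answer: 6720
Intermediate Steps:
D(f, O) = -4 + O
r(A) = 2*A
s(w) = 32*w (s(w) = (w*(2*(-4)))*(-4) = (w*(-8))*(-4) = -8*w*(-4) = 32*w)
(14*s(J))*v(3, D(-4, 2)) = (14*(32*3))*5 = (14*96)*5 = 1344*5 = 6720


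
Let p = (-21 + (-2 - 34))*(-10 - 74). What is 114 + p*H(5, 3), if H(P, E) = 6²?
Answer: 172482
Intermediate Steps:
p = 4788 (p = (-21 - 36)*(-84) = -57*(-84) = 4788)
H(P, E) = 36
114 + p*H(5, 3) = 114 + 4788*36 = 114 + 172368 = 172482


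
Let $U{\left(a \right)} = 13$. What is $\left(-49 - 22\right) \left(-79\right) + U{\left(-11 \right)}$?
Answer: $5622$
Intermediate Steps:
$\left(-49 - 22\right) \left(-79\right) + U{\left(-11 \right)} = \left(-49 - 22\right) \left(-79\right) + 13 = \left(-71\right) \left(-79\right) + 13 = 5609 + 13 = 5622$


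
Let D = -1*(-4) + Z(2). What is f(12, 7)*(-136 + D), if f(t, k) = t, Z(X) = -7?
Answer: -1668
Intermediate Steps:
D = -3 (D = -1*(-4) - 7 = 4 - 7 = -3)
f(12, 7)*(-136 + D) = 12*(-136 - 3) = 12*(-139) = -1668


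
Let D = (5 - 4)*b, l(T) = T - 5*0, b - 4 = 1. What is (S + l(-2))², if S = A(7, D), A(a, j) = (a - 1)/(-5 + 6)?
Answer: 16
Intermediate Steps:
b = 5 (b = 4 + 1 = 5)
l(T) = T (l(T) = T + 0 = T)
D = 5 (D = (5 - 4)*5 = 1*5 = 5)
A(a, j) = -1 + a (A(a, j) = (-1 + a)/1 = (-1 + a)*1 = -1 + a)
S = 6 (S = -1 + 7 = 6)
(S + l(-2))² = (6 - 2)² = 4² = 16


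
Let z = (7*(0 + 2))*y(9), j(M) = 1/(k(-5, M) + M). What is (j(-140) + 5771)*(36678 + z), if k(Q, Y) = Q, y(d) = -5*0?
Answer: 30691930332/145 ≈ 2.1167e+8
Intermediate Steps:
y(d) = 0
j(M) = 1/(-5 + M)
z = 0 (z = (7*(0 + 2))*0 = (7*2)*0 = 14*0 = 0)
(j(-140) + 5771)*(36678 + z) = (1/(-5 - 140) + 5771)*(36678 + 0) = (1/(-145) + 5771)*36678 = (-1/145 + 5771)*36678 = (836794/145)*36678 = 30691930332/145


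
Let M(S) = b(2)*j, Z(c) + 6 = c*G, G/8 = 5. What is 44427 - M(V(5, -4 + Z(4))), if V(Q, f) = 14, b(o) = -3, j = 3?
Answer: 44436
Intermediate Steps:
G = 40 (G = 8*5 = 40)
Z(c) = -6 + 40*c (Z(c) = -6 + c*40 = -6 + 40*c)
M(S) = -9 (M(S) = -3*3 = -9)
44427 - M(V(5, -4 + Z(4))) = 44427 - 1*(-9) = 44427 + 9 = 44436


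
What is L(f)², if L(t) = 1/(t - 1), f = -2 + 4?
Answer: 1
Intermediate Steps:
f = 2
L(t) = 1/(-1 + t)
L(f)² = (1/(-1 + 2))² = (1/1)² = 1² = 1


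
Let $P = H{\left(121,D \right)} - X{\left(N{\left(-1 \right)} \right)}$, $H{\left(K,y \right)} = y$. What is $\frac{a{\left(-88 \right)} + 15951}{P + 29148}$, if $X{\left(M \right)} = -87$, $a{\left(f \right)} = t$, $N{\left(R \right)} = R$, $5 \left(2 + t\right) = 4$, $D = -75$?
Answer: $\frac{8861}{16200} \approx 0.54698$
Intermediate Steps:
$t = - \frac{6}{5}$ ($t = -2 + \frac{1}{5} \cdot 4 = -2 + \frac{4}{5} = - \frac{6}{5} \approx -1.2$)
$a{\left(f \right)} = - \frac{6}{5}$
$P = 12$ ($P = -75 - -87 = -75 + 87 = 12$)
$\frac{a{\left(-88 \right)} + 15951}{P + 29148} = \frac{- \frac{6}{5} + 15951}{12 + 29148} = \frac{79749}{5 \cdot 29160} = \frac{79749}{5} \cdot \frac{1}{29160} = \frac{8861}{16200}$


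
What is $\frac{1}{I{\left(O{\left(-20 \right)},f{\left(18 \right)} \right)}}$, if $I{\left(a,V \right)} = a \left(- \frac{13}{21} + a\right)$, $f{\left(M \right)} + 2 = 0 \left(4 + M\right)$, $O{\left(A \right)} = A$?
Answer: $\frac{21}{8660} \approx 0.0024249$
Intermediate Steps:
$f{\left(M \right)} = -2$ ($f{\left(M \right)} = -2 + 0 \left(4 + M\right) = -2 + 0 = -2$)
$I{\left(a,V \right)} = a \left(- \frac{13}{21} + a\right)$ ($I{\left(a,V \right)} = a \left(\left(-13\right) \frac{1}{21} + a\right) = a \left(- \frac{13}{21} + a\right)$)
$\frac{1}{I{\left(O{\left(-20 \right)},f{\left(18 \right)} \right)}} = \frac{1}{\frac{1}{21} \left(-20\right) \left(-13 + 21 \left(-20\right)\right)} = \frac{1}{\frac{1}{21} \left(-20\right) \left(-13 - 420\right)} = \frac{1}{\frac{1}{21} \left(-20\right) \left(-433\right)} = \frac{1}{\frac{8660}{21}} = \frac{21}{8660}$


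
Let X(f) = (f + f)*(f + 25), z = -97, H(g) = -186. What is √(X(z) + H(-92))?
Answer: √13782 ≈ 117.40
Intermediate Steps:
X(f) = 2*f*(25 + f) (X(f) = (2*f)*(25 + f) = 2*f*(25 + f))
√(X(z) + H(-92)) = √(2*(-97)*(25 - 97) - 186) = √(2*(-97)*(-72) - 186) = √(13968 - 186) = √13782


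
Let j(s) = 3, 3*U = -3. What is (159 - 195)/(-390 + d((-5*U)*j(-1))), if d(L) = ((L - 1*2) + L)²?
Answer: -18/197 ≈ -0.091371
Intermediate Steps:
U = -1 (U = (⅓)*(-3) = -1)
d(L) = (-2 + 2*L)² (d(L) = ((L - 2) + L)² = ((-2 + L) + L)² = (-2 + 2*L)²)
(159 - 195)/(-390 + d((-5*U)*j(-1))) = (159 - 195)/(-390 + 4*(-1 - 5*(-1)*3)²) = -36/(-390 + 4*(-1 + 5*3)²) = -36/(-390 + 4*(-1 + 15)²) = -36/(-390 + 4*14²) = -36/(-390 + 4*196) = -36/(-390 + 784) = -36/394 = -36*1/394 = -18/197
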